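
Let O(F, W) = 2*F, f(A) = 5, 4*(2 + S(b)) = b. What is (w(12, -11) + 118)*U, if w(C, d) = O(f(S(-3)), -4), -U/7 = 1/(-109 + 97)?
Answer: 224/3 ≈ 74.667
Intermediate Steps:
S(b) = -2 + b/4
U = 7/12 (U = -7/(-109 + 97) = -7/(-12) = -7*(-1/12) = 7/12 ≈ 0.58333)
w(C, d) = 10 (w(C, d) = 2*5 = 10)
(w(12, -11) + 118)*U = (10 + 118)*(7/12) = 128*(7/12) = 224/3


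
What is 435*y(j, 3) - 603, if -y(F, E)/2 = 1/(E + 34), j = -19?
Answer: -23181/37 ≈ -626.51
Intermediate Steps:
y(F, E) = -2/(34 + E) (y(F, E) = -2/(E + 34) = -2/(34 + E))
435*y(j, 3) - 603 = 435*(-2/(34 + 3)) - 603 = 435*(-2/37) - 603 = -870/37 - 603 = -23181/37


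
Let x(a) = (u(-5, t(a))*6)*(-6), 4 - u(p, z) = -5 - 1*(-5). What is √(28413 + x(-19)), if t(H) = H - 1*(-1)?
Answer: 9*√349 ≈ 168.13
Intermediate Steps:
t(H) = 1 + H (t(H) = H + 1 = 1 + H)
u(p, z) = 4 (u(p, z) = 4 - (-5 - 1*(-5)) = 4 - (-5 + 5) = 4 - 1*0 = 4 + 0 = 4)
x(a) = -144 (x(a) = (4*6)*(-6) = 24*(-6) = -144)
√(28413 + x(-19)) = √(28413 - 144) = √28269 = 9*√349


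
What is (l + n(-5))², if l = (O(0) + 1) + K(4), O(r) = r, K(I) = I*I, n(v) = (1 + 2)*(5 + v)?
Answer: 289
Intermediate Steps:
n(v) = 15 + 3*v (n(v) = 3*(5 + v) = 15 + 3*v)
K(I) = I²
l = 17 (l = (0 + 1) + 4² = 1 + 16 = 17)
(l + n(-5))² = (17 + (15 + 3*(-5)))² = (17 + (15 - 15))² = (17 + 0)² = 17² = 289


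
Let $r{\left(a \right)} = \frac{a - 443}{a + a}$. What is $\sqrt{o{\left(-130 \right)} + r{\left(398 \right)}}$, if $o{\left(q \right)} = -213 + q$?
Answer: $\frac{i \sqrt{54341527}}{398} \approx 18.522 i$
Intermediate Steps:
$r{\left(a \right)} = \frac{-443 + a}{2 a}$
$\sqrt{o{\left(-130 \right)} + r{\left(398 \right)}} = \sqrt{\left(-213 - 130\right) + \frac{-443 + 398}{2 \cdot 398}} = \sqrt{-343 + \frac{1}{2} \cdot \frac{1}{398} \left(-45\right)} = \sqrt{-343 - \frac{45}{796}} = \sqrt{- \frac{273073}{796}} = \frac{i \sqrt{54341527}}{398}$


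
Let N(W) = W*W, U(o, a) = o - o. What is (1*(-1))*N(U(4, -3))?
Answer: 0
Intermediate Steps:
U(o, a) = 0
N(W) = W²
(1*(-1))*N(U(4, -3)) = (1*(-1))*0² = -1*0 = 0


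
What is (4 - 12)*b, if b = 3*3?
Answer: -72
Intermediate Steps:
b = 9
(4 - 12)*b = (4 - 12)*9 = -8*9 = -72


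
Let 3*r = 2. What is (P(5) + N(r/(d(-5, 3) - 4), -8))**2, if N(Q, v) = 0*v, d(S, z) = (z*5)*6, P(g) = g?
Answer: 25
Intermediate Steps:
r = 2/3 (r = (1/3)*2 = 2/3 ≈ 0.66667)
d(S, z) = 30*z (d(S, z) = (5*z)*6 = 30*z)
N(Q, v) = 0
(P(5) + N(r/(d(-5, 3) - 4), -8))**2 = (5 + 0)**2 = 5**2 = 25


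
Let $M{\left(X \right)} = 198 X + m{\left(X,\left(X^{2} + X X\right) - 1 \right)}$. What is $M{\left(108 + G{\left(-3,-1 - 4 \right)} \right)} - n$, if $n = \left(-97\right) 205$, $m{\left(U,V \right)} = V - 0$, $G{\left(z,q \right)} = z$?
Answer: $62724$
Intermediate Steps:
$m{\left(U,V \right)} = V$ ($m{\left(U,V \right)} = V + 0 = V$)
$n = -19885$
$M{\left(X \right)} = -1 + 2 X^{2} + 198 X$ ($M{\left(X \right)} = 198 X - \left(1 - X^{2} - X X\right) = 198 X + \left(\left(X^{2} + X^{2}\right) - 1\right) = 198 X + \left(2 X^{2} - 1\right) = 198 X + \left(-1 + 2 X^{2}\right) = -1 + 2 X^{2} + 198 X$)
$M{\left(108 + G{\left(-3,-1 - 4 \right)} \right)} - n = \left(-1 + 2 \left(108 - 3\right)^{2} + 198 \left(108 - 3\right)\right) - -19885 = \left(-1 + 2 \cdot 105^{2} + 198 \cdot 105\right) + 19885 = \left(-1 + 2 \cdot 11025 + 20790\right) + 19885 = \left(-1 + 22050 + 20790\right) + 19885 = 42839 + 19885 = 62724$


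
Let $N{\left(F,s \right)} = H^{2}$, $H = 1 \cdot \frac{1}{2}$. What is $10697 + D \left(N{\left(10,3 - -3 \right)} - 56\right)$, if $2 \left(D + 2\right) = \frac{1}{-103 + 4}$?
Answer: $\frac{8560555}{792} \approx 10809.0$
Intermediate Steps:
$H = \frac{1}{2}$ ($H = 1 \cdot \frac{1}{2} = \frac{1}{2} \approx 0.5$)
$N{\left(F,s \right)} = \frac{1}{4}$ ($N{\left(F,s \right)} = \left(\frac{1}{2}\right)^{2} = \frac{1}{4}$)
$D = - \frac{397}{198}$ ($D = -2 + \frac{1}{2 \left(-103 + 4\right)} = -2 + \frac{1}{2 \left(-99\right)} = -2 + \frac{1}{2} \left(- \frac{1}{99}\right) = -2 - \frac{1}{198} = - \frac{397}{198} \approx -2.0051$)
$10697 + D \left(N{\left(10,3 - -3 \right)} - 56\right) = 10697 - \frac{397 \left(\frac{1}{4} - 56\right)}{198} = 10697 - - \frac{88531}{792} = 10697 + \frac{88531}{792} = \frac{8560555}{792}$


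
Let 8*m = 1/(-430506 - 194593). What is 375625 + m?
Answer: 1878422494999/5000792 ≈ 3.7563e+5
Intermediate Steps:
m = -1/5000792 (m = 1/(8*(-430506 - 194593)) = (⅛)/(-625099) = (⅛)*(-1/625099) = -1/5000792 ≈ -1.9997e-7)
375625 + m = 375625 - 1/5000792 = 1878422494999/5000792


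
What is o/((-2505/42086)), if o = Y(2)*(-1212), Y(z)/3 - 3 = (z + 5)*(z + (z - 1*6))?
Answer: -561090552/835 ≈ -6.7197e+5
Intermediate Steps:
Y(z) = 9 + 3*(-6 + 2*z)*(5 + z) (Y(z) = 9 + 3*((z + 5)*(z + (z - 1*6))) = 9 + 3*((5 + z)*(z + (z - 6))) = 9 + 3*((5 + z)*(z + (-6 + z))) = 9 + 3*((5 + z)*(-6 + 2*z)) = 9 + 3*((-6 + 2*z)*(5 + z)) = 9 + 3*(-6 + 2*z)*(5 + z))
o = 39996 (o = (-81 + 6*2² + 12*2)*(-1212) = (-81 + 6*4 + 24)*(-1212) = (-81 + 24 + 24)*(-1212) = -33*(-1212) = 39996)
o/((-2505/42086)) = 39996/((-2505/42086)) = 39996/((-2505*1/42086)) = 39996/(-2505/42086) = 39996*(-42086/2505) = -561090552/835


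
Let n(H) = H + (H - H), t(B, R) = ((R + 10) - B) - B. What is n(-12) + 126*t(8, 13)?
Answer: 870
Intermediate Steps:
t(B, R) = 10 + R - 2*B (t(B, R) = ((10 + R) - B) - B = (10 + R - B) - B = 10 + R - 2*B)
n(H) = H (n(H) = H + 0 = H)
n(-12) + 126*t(8, 13) = -12 + 126*(10 + 13 - 2*8) = -12 + 126*(10 + 13 - 16) = -12 + 126*7 = -12 + 882 = 870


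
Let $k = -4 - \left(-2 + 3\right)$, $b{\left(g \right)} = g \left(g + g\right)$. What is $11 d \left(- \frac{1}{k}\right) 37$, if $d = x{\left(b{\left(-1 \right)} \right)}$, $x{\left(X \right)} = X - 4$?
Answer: $- \frac{814}{5} \approx -162.8$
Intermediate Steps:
$b{\left(g \right)} = 2 g^{2}$ ($b{\left(g \right)} = g 2 g = 2 g^{2}$)
$x{\left(X \right)} = -4 + X$
$d = -2$ ($d = -4 + 2 \left(-1\right)^{2} = -4 + 2 \cdot 1 = -4 + 2 = -2$)
$k = -5$ ($k = -4 - 1 = -5$)
$11 d \left(- \frac{1}{k}\right) 37 = 11 \left(-2\right) \left(- \frac{1}{-5}\right) 37 = - 22 \left(\left(-1\right) \left(- \frac{1}{5}\right)\right) 37 = \left(-22\right) \frac{1}{5} \cdot 37 = \left(- \frac{22}{5}\right) 37 = - \frac{814}{5}$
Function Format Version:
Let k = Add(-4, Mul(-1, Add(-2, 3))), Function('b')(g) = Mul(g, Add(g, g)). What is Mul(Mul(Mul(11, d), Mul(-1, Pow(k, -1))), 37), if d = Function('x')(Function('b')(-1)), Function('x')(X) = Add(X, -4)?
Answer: Rational(-814, 5) ≈ -162.80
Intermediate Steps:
Function('b')(g) = Mul(2, Pow(g, 2)) (Function('b')(g) = Mul(g, Mul(2, g)) = Mul(2, Pow(g, 2)))
Function('x')(X) = Add(-4, X)
d = -2 (d = Add(-4, Mul(2, Pow(-1, 2))) = Add(-4, Mul(2, 1)) = Add(-4, 2) = -2)
k = -5 (k = Add(-4, Mul(-1, 1)) = Add(-4, -1) = -5)
Mul(Mul(Mul(11, d), Mul(-1, Pow(k, -1))), 37) = Mul(Mul(Mul(11, -2), Mul(-1, Pow(-5, -1))), 37) = Mul(Mul(-22, Mul(-1, Rational(-1, 5))), 37) = Mul(Mul(-22, Rational(1, 5)), 37) = Mul(Rational(-22, 5), 37) = Rational(-814, 5)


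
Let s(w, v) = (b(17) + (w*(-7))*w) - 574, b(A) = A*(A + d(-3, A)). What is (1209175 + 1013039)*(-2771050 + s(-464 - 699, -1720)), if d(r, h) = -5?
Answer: -27198572698242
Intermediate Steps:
b(A) = A*(-5 + A) (b(A) = A*(A - 5) = A*(-5 + A))
s(w, v) = -370 - 7*w**2 (s(w, v) = (17*(-5 + 17) + (w*(-7))*w) - 574 = (17*12 + (-7*w)*w) - 574 = (204 - 7*w**2) - 574 = -370 - 7*w**2)
(1209175 + 1013039)*(-2771050 + s(-464 - 699, -1720)) = (1209175 + 1013039)*(-2771050 + (-370 - 7*(-464 - 699)**2)) = 2222214*(-2771050 + (-370 - 7*(-1163)**2)) = 2222214*(-2771050 + (-370 - 7*1352569)) = 2222214*(-2771050 + (-370 - 9467983)) = 2222214*(-2771050 - 9468353) = 2222214*(-12239403) = -27198572698242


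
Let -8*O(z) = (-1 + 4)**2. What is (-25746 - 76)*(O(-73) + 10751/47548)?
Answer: 1103645191/47548 ≈ 23211.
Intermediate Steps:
O(z) = -9/8 (O(z) = -(-1 + 4)**2/8 = -1/8*3**2 = -1/8*9 = -9/8)
(-25746 - 76)*(O(-73) + 10751/47548) = (-25746 - 76)*(-9/8 + 10751/47548) = -25822*(-9/8 + 10751*(1/47548)) = -25822*(-9/8 + 10751/47548) = -25822*(-85481/95096) = 1103645191/47548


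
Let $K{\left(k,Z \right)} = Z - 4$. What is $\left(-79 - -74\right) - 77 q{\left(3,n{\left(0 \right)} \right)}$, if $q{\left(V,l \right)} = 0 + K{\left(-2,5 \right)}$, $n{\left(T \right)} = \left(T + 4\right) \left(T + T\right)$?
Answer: $-82$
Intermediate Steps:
$K{\left(k,Z \right)} = -4 + Z$ ($K{\left(k,Z \right)} = Z - 4 = -4 + Z$)
$n{\left(T \right)} = 2 T \left(4 + T\right)$ ($n{\left(T \right)} = \left(4 + T\right) 2 T = 2 T \left(4 + T\right)$)
$q{\left(V,l \right)} = 1$ ($q{\left(V,l \right)} = 0 + \left(-4 + 5\right) = 0 + 1 = 1$)
$\left(-79 - -74\right) - 77 q{\left(3,n{\left(0 \right)} \right)} = \left(-79 - -74\right) - 77 = \left(-79 + 74\right) - 77 = -5 - 77 = -82$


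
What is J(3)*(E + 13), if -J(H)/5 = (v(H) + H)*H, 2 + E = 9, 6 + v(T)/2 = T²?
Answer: -2700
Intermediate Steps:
v(T) = -12 + 2*T²
E = 7 (E = -2 + 9 = 7)
J(H) = -5*H*(-12 + H + 2*H²) (J(H) = -5*((-12 + 2*H²) + H)*H = -5*(-12 + H + 2*H²)*H = -5*H*(-12 + H + 2*H²))
J(3)*(E + 13) = (5*3*(12 - 1*3 - 2*3²))*(7 + 13) = (5*3*(12 - 3 - 2*9))*20 = (5*3*(12 - 3 - 18))*20 = (5*3*(-9))*20 = -135*20 = -2700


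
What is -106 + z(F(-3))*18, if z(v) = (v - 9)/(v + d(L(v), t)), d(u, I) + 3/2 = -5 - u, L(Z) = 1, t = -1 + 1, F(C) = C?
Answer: -598/7 ≈ -85.429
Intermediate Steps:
t = 0
d(u, I) = -13/2 - u (d(u, I) = -3/2 + (-5 - u) = -13/2 - u)
z(v) = (-9 + v)/(-15/2 + v) (z(v) = (v - 9)/(v + (-13/2 - 1*1)) = (-9 + v)/(v + (-13/2 - 1)) = (-9 + v)/(v - 15/2) = (-9 + v)/(-15/2 + v))
-106 + z(F(-3))*18 = -106 + (2*(-9 - 3)/(-15 + 2*(-3)))*18 = -106 + (2*(-12)/(-15 - 6))*18 = -106 + (2*(-12)/(-21))*18 = -106 + (2*(-1/21)*(-12))*18 = -106 + (8/7)*18 = -106 + 144/7 = -598/7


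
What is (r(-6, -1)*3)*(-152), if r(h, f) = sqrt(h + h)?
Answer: -912*I*sqrt(3) ≈ -1579.6*I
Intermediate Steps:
r(h, f) = sqrt(2)*sqrt(h) (r(h, f) = sqrt(2*h) = sqrt(2)*sqrt(h))
(r(-6, -1)*3)*(-152) = ((sqrt(2)*sqrt(-6))*3)*(-152) = ((sqrt(2)*(I*sqrt(6)))*3)*(-152) = ((2*I*sqrt(3))*3)*(-152) = (6*I*sqrt(3))*(-152) = -912*I*sqrt(3)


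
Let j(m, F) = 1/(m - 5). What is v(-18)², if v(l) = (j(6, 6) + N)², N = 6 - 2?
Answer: 625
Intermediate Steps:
j(m, F) = 1/(-5 + m)
N = 4
v(l) = 25 (v(l) = (1/(-5 + 6) + 4)² = (1/1 + 4)² = (1 + 4)² = 5² = 25)
v(-18)² = 25² = 625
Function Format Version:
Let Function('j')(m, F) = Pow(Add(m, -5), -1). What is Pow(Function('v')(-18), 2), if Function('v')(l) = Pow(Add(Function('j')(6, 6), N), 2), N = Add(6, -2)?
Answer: 625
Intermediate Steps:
Function('j')(m, F) = Pow(Add(-5, m), -1)
N = 4
Function('v')(l) = 25 (Function('v')(l) = Pow(Add(Pow(Add(-5, 6), -1), 4), 2) = Pow(Add(Pow(1, -1), 4), 2) = Pow(Add(1, 4), 2) = Pow(5, 2) = 25)
Pow(Function('v')(-18), 2) = Pow(25, 2) = 625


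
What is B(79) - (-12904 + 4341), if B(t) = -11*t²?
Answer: -60088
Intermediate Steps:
B(79) - (-12904 + 4341) = -11*79² - (-12904 + 4341) = -11*6241 - 1*(-8563) = -68651 + 8563 = -60088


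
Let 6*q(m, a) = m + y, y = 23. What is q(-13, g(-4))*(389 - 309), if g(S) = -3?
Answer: 400/3 ≈ 133.33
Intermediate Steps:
q(m, a) = 23/6 + m/6 (q(m, a) = (m + 23)/6 = (23 + m)/6 = 23/6 + m/6)
q(-13, g(-4))*(389 - 309) = (23/6 + (⅙)*(-13))*(389 - 309) = (23/6 - 13/6)*80 = (5/3)*80 = 400/3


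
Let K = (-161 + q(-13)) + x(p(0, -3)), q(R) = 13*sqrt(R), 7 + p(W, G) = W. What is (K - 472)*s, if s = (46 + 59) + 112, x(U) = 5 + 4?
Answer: -135408 + 2821*I*sqrt(13) ≈ -1.3541e+5 + 10171.0*I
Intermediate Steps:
p(W, G) = -7 + W
x(U) = 9
K = -152 + 13*I*sqrt(13) (K = (-161 + 13*sqrt(-13)) + 9 = (-161 + 13*(I*sqrt(13))) + 9 = (-161 + 13*I*sqrt(13)) + 9 = -152 + 13*I*sqrt(13) ≈ -152.0 + 46.872*I)
s = 217 (s = 105 + 112 = 217)
(K - 472)*s = ((-152 + 13*I*sqrt(13)) - 472)*217 = (-624 + 13*I*sqrt(13))*217 = -135408 + 2821*I*sqrt(13)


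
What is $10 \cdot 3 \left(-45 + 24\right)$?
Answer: $-630$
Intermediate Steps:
$10 \cdot 3 \left(-45 + 24\right) = 30 \left(-21\right) = -630$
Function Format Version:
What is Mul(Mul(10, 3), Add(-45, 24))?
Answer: -630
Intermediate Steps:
Mul(Mul(10, 3), Add(-45, 24)) = Mul(30, -21) = -630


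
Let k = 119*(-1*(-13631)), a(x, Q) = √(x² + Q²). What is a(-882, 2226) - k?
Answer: -1622089 + 210*√130 ≈ -1.6197e+6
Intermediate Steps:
a(x, Q) = √(Q² + x²)
k = 1622089 (k = 119*13631 = 1622089)
a(-882, 2226) - k = √(2226² + (-882)²) - 1*1622089 = √(4955076 + 777924) - 1622089 = √5733000 - 1622089 = 210*√130 - 1622089 = -1622089 + 210*√130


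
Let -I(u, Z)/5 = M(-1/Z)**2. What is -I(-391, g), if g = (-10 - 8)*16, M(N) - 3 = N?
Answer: 3741125/82944 ≈ 45.104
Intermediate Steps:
M(N) = 3 + N
g = -288 (g = -18*16 = -288)
I(u, Z) = -5*(3 - 1/Z)**2
-I(-391, g) = -(-5)*(-1 + 3*(-288))**2/(-288)**2 = -(-5)*(-1 - 864)**2/82944 = -(-5)*(-865)**2/82944 = -(-5)*748225/82944 = -1*(-3741125/82944) = 3741125/82944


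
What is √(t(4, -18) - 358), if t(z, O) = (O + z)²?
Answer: 9*I*√2 ≈ 12.728*I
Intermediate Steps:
√(t(4, -18) - 358) = √((-18 + 4)² - 358) = √((-14)² - 358) = √(196 - 358) = √(-162) = 9*I*√2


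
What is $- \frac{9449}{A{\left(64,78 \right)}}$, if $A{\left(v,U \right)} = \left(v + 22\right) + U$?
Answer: $- \frac{9449}{164} \approx -57.616$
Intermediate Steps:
$A{\left(v,U \right)} = 22 + U + v$ ($A{\left(v,U \right)} = \left(22 + v\right) + U = 22 + U + v$)
$- \frac{9449}{A{\left(64,78 \right)}} = - \frac{9449}{22 + 78 + 64} = - \frac{9449}{164}$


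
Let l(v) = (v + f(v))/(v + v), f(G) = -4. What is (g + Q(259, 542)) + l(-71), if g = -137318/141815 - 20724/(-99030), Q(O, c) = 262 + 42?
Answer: 20192946884473/66474646730 ≈ 303.77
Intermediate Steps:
Q(O, c) = 304
g = -355320916/468131315 (g = -137318*1/141815 - 20724*(-1/99030) = -137318/141815 + 3454/16505 = -355320916/468131315 ≈ -0.75902)
l(v) = (-4 + v)/(2*v) (l(v) = (v - 4)/(v + v) = (-4 + v)/((2*v)) = (-4 + v)*(1/(2*v)) = (-4 + v)/(2*v))
(g + Q(259, 542)) + l(-71) = (-355320916/468131315 + 304) + (½)*(-4 - 71)/(-71) = 141956598844/468131315 + (½)*(-1/71)*(-75) = 141956598844/468131315 + 75/142 = 20192946884473/66474646730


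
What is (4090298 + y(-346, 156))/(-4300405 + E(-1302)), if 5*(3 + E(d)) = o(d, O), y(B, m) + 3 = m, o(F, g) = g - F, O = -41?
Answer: -20452255/21500779 ≈ -0.95123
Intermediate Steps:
y(B, m) = -3 + m
E(d) = -56/5 - d/5 (E(d) = -3 + (-41 - d)/5 = -3 + (-41/5 - d/5) = -56/5 - d/5)
(4090298 + y(-346, 156))/(-4300405 + E(-1302)) = (4090298 + (-3 + 156))/(-4300405 + (-56/5 - ⅕*(-1302))) = (4090298 + 153)/(-4300405 + (-56/5 + 1302/5)) = 4090451/(-4300405 + 1246/5) = 4090451/(-21500779/5) = 4090451*(-5/21500779) = -20452255/21500779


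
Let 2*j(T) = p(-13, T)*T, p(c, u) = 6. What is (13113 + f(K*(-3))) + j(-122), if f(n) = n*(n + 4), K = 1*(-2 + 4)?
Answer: 12759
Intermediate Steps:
K = 2 (K = 1*2 = 2)
j(T) = 3*T (j(T) = (6*T)/2 = 3*T)
f(n) = n*(4 + n)
(13113 + f(K*(-3))) + j(-122) = (13113 + (2*(-3))*(4 + 2*(-3))) + 3*(-122) = (13113 - 6*(4 - 6)) - 366 = (13113 - 6*(-2)) - 366 = (13113 + 12) - 366 = 13125 - 366 = 12759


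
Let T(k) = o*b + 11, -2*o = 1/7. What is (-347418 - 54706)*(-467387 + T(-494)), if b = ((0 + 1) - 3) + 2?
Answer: 187943106624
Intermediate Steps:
o = -1/14 (o = -1/2/7 = -1/2*1/7 = -1/14 ≈ -0.071429)
b = 0 (b = (1 - 3) + 2 = -2 + 2 = 0)
T(k) = 11 (T(k) = -1/14*0 + 11 = 0 + 11 = 11)
(-347418 - 54706)*(-467387 + T(-494)) = (-347418 - 54706)*(-467387 + 11) = -402124*(-467376) = 187943106624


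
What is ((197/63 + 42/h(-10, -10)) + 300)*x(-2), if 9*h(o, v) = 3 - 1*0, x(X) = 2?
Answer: 54070/63 ≈ 858.25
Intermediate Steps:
h(o, v) = ⅓ (h(o, v) = (3 - 1*0)/9 = (3 + 0)/9 = (⅑)*3 = ⅓)
((197/63 + 42/h(-10, -10)) + 300)*x(-2) = ((197/63 + 42/(⅓)) + 300)*2 = ((197*(1/63) + 42*3) + 300)*2 = ((197/63 + 126) + 300)*2 = (8135/63 + 300)*2 = (27035/63)*2 = 54070/63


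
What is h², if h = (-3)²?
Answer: 81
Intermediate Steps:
h = 9
h² = 9² = 81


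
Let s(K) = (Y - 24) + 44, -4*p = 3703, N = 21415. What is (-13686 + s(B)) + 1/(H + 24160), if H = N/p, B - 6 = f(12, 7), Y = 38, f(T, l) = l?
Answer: -1218054555257/89378820 ≈ -13628.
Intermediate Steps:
p = -3703/4 (p = -¼*3703 = -3703/4 ≈ -925.75)
B = 13 (B = 6 + 7 = 13)
s(K) = 58 (s(K) = (38 - 24) + 44 = 14 + 44 = 58)
H = -85660/3703 (H = 21415/(-3703/4) = 21415*(-4/3703) = -85660/3703 ≈ -23.133)
(-13686 + s(B)) + 1/(H + 24160) = (-13686 + 58) + 1/(-85660/3703 + 24160) = -13628 + 1/(89378820/3703) = -13628 + 3703/89378820 = -1218054555257/89378820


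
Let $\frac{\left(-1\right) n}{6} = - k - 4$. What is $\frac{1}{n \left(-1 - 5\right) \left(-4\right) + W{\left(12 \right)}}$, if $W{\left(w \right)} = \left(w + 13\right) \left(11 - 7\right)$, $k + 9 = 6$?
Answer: $\frac{1}{244} \approx 0.0040984$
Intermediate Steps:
$k = -3$ ($k = -9 + 6 = -3$)
$n = 6$ ($n = - 6 \left(\left(-1\right) \left(-3\right) - 4\right) = - 6 \left(3 - 4\right) = \left(-6\right) \left(-1\right) = 6$)
$W{\left(w \right)} = 52 + 4 w$ ($W{\left(w \right)} = \left(13 + w\right) 4 = 52 + 4 w$)
$\frac{1}{n \left(-1 - 5\right) \left(-4\right) + W{\left(12 \right)}} = \frac{1}{6 \left(-1 - 5\right) \left(-4\right) + \left(52 + 4 \cdot 12\right)} = \frac{1}{6 \left(-1 - 5\right) \left(-4\right) + \left(52 + 48\right)} = \frac{1}{6 \left(-6\right) \left(-4\right) + 100} = \frac{1}{\left(-36\right) \left(-4\right) + 100} = \frac{1}{144 + 100} = \frac{1}{244}$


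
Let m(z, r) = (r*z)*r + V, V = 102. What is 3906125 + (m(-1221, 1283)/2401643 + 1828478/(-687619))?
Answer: 6449248396042878798/1651415358017 ≈ 3.9053e+6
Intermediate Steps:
m(z, r) = 102 + z*r² (m(z, r) = (r*z)*r + 102 = z*r² + 102 = 102 + z*r²)
3906125 + (m(-1221, 1283)/2401643 + 1828478/(-687619)) = 3906125 + ((102 - 1221*1283²)/2401643 + 1828478/(-687619)) = 3906125 + ((102 - 1221*1646089)*(1/2401643) + 1828478*(-1/687619)) = 3906125 + ((102 - 2009874669)*(1/2401643) - 1828478/687619) = 3906125 + (-2009874567*1/2401643 - 1828478/687619) = 3906125 + (-2009874567/2401643 - 1828478/687619) = 3906125 - 1386419291275327/1651415358017 = 6449248396042878798/1651415358017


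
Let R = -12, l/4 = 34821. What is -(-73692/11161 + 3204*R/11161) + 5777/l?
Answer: 295920469/29331108 ≈ 10.089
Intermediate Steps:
l = 139284 (l = 4*34821 = 139284)
-(-73692/11161 + 3204*R/11161) + 5777/l = -178/((-44644*(-1/(72*(-12 - 23))))) + 5777/139284 = -178/((-44644/((-72*(-35))))) + 5777*(1/139284) = -178/((-44644/2520)) + 109/2628 = -178/((-44644*1/2520)) + 109/2628 = -178/(-11161/630) + 109/2628 = -178*(-630/11161) + 109/2628 = 112140/11161 + 109/2628 = 295920469/29331108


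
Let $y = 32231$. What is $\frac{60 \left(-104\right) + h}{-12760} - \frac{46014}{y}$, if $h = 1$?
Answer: $- \frac{386049431}{411267560} \approx -0.93868$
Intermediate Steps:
$\frac{60 \left(-104\right) + h}{-12760} - \frac{46014}{y} = \frac{60 \left(-104\right) + 1}{-12760} - \frac{46014}{32231} = \left(-6240 + 1\right) \left(- \frac{1}{12760}\right) - \frac{46014}{32231} = \left(-6239\right) \left(- \frac{1}{12760}\right) - \frac{46014}{32231} = \frac{6239}{12760} - \frac{46014}{32231} = - \frac{386049431}{411267560}$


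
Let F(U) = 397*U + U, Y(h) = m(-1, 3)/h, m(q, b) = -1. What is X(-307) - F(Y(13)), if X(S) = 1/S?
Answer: 122173/3991 ≈ 30.612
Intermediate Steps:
Y(h) = -1/h
F(U) = 398*U
X(-307) - F(Y(13)) = 1/(-307) - 398*(-1/13) = -1/307 - 398*(-1*1/13) = -1/307 - 398*(-1)/13 = -1/307 - 1*(-398/13) = -1/307 + 398/13 = 122173/3991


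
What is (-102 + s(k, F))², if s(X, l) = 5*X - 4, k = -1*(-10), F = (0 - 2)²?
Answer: 3136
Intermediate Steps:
F = 4 (F = (-2)² = 4)
k = 10
s(X, l) = -4 + 5*X
(-102 + s(k, F))² = (-102 + (-4 + 5*10))² = (-102 + (-4 + 50))² = (-102 + 46)² = (-56)² = 3136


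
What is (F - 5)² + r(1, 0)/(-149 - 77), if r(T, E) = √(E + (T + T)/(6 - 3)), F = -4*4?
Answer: 441 - √6/678 ≈ 441.00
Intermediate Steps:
F = -16
r(T, E) = √(E + 2*T/3) (r(T, E) = √(E + (2*T)/3) = √(E + (2*T)*(⅓)) = √(E + 2*T/3))
(F - 5)² + r(1, 0)/(-149 - 77) = (-16 - 5)² + (√(6*1 + 9*0)/3)/(-149 - 77) = (-21)² + (√(6 + 0)/3)/(-226) = 441 - √6/678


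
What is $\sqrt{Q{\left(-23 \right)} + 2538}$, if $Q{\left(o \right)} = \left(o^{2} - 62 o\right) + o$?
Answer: $\sqrt{4470} \approx 66.858$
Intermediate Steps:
$Q{\left(o \right)} = o^{2} - 61 o$
$\sqrt{Q{\left(-23 \right)} + 2538} = \sqrt{- 23 \left(-61 - 23\right) + 2538} = \sqrt{\left(-23\right) \left(-84\right) + 2538} = \sqrt{1932 + 2538} = \sqrt{4470}$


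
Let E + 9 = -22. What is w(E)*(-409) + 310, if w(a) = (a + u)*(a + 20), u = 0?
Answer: -139159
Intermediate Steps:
E = -31 (E = -9 - 22 = -31)
w(a) = a*(20 + a) (w(a) = (a + 0)*(a + 20) = a*(20 + a))
w(E)*(-409) + 310 = -31*(20 - 31)*(-409) + 310 = -31*(-11)*(-409) + 310 = 341*(-409) + 310 = -139469 + 310 = -139159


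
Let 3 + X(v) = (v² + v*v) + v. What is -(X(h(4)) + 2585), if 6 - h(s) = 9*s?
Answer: -4352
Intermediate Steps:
h(s) = 6 - 9*s
X(v) = -3 + v + 2*v² (X(v) = -3 + ((v² + v*v) + v) = -3 + ((v² + v²) + v) = -3 + (2*v² + v) = -3 + (v + 2*v²) = -3 + v + 2*v²)
-(X(h(4)) + 2585) = -((-3 + (6 - 9*4) + 2*(6 - 9*4)²) + 2585) = -((-3 + (6 - 36) + 2*(6 - 36)²) + 2585) = -((-3 - 30 + 2*(-30)²) + 2585) = -((-3 - 30 + 2*900) + 2585) = -((-3 - 30 + 1800) + 2585) = -(1767 + 2585) = -1*4352 = -4352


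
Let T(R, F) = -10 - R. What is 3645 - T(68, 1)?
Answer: 3723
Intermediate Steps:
3645 - T(68, 1) = 3645 - (-10 - 1*68) = 3645 - (-10 - 68) = 3645 - 1*(-78) = 3645 + 78 = 3723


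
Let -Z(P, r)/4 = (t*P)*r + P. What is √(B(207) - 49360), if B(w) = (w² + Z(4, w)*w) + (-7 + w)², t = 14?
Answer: 3*I*√1063111 ≈ 3093.2*I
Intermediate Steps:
Z(P, r) = -4*P - 56*P*r (Z(P, r) = -4*((14*P)*r + P) = -4*(14*P*r + P) = -4*(P + 14*P*r) = -4*P - 56*P*r)
B(w) = w² + (-7 + w)² + w*(-16 - 224*w) (B(w) = (w² + (-4*4*(1 + 14*w))*w) + (-7 + w)² = (w² + (-16 - 224*w)*w) + (-7 + w)² = (w² + w*(-16 - 224*w)) + (-7 + w)² = w² + (-7 + w)² + w*(-16 - 224*w))
√(B(207) - 49360) = √((49 - 222*207² - 30*207) - 49360) = √((49 - 222*42849 - 6210) - 49360) = √((49 - 9512478 - 6210) - 49360) = √(-9518639 - 49360) = √(-9567999) = 3*I*√1063111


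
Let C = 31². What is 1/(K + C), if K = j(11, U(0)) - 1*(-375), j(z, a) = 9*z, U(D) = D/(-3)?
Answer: 1/1435 ≈ 0.00069686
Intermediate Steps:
U(D) = -D/3 (U(D) = D*(-⅓) = -D/3)
C = 961
K = 474 (K = 9*11 - 1*(-375) = 99 + 375 = 474)
1/(K + C) = 1/(474 + 961) = 1/1435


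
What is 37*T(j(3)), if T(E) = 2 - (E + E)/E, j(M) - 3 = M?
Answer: 0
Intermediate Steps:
j(M) = 3 + M
T(E) = 0 (T(E) = 2 - 2*E/E = 2 - 1*2 = 2 - 2 = 0)
37*T(j(3)) = 37*0 = 0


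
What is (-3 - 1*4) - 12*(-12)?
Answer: 137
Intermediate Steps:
(-3 - 1*4) - 12*(-12) = (-3 - 4) + 144 = -7 + 144 = 137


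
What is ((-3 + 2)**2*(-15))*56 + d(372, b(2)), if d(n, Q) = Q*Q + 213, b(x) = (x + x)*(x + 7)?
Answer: 669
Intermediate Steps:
b(x) = 2*x*(7 + x) (b(x) = (2*x)*(7 + x) = 2*x*(7 + x))
d(n, Q) = 213 + Q**2 (d(n, Q) = Q**2 + 213 = 213 + Q**2)
((-3 + 2)**2*(-15))*56 + d(372, b(2)) = ((-3 + 2)**2*(-15))*56 + (213 + (2*2*(7 + 2))**2) = ((-1)**2*(-15))*56 + (213 + (2*2*9)**2) = (1*(-15))*56 + (213 + 36**2) = -15*56 + (213 + 1296) = -840 + 1509 = 669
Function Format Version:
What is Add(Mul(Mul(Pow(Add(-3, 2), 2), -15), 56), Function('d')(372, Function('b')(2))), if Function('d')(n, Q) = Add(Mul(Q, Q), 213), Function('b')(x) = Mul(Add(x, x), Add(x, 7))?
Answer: 669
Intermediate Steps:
Function('b')(x) = Mul(2, x, Add(7, x)) (Function('b')(x) = Mul(Mul(2, x), Add(7, x)) = Mul(2, x, Add(7, x)))
Function('d')(n, Q) = Add(213, Pow(Q, 2)) (Function('d')(n, Q) = Add(Pow(Q, 2), 213) = Add(213, Pow(Q, 2)))
Add(Mul(Mul(Pow(Add(-3, 2), 2), -15), 56), Function('d')(372, Function('b')(2))) = Add(Mul(Mul(Pow(Add(-3, 2), 2), -15), 56), Add(213, Pow(Mul(2, 2, Add(7, 2)), 2))) = Add(Mul(Mul(Pow(-1, 2), -15), 56), Add(213, Pow(Mul(2, 2, 9), 2))) = Add(Mul(Mul(1, -15), 56), Add(213, Pow(36, 2))) = Add(Mul(-15, 56), Add(213, 1296)) = Add(-840, 1509) = 669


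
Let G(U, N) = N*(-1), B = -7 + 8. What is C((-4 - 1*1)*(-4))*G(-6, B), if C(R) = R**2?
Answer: -400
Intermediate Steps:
B = 1
G(U, N) = -N
C((-4 - 1*1)*(-4))*G(-6, B) = ((-4 - 1*1)*(-4))**2*(-1*1) = ((-4 - 1)*(-4))**2*(-1) = (-5*(-4))**2*(-1) = 20**2*(-1) = 400*(-1) = -400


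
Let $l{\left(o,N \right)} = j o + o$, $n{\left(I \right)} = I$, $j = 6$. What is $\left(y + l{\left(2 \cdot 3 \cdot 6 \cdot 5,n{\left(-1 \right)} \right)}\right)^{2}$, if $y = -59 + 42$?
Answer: $1545049$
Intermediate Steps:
$y = -17$
$l{\left(o,N \right)} = 7 o$ ($l{\left(o,N \right)} = 6 o + o = 7 o$)
$\left(y + l{\left(2 \cdot 3 \cdot 6 \cdot 5,n{\left(-1 \right)} \right)}\right)^{2} = \left(-17 + 7 \cdot 2 \cdot 3 \cdot 6 \cdot 5\right)^{2} = \left(-17 + 7 \cdot 6 \cdot 6 \cdot 5\right)^{2} = \left(-17 + 7 \cdot 36 \cdot 5\right)^{2} = \left(-17 + 7 \cdot 180\right)^{2} = \left(-17 + 1260\right)^{2} = 1243^{2} = 1545049$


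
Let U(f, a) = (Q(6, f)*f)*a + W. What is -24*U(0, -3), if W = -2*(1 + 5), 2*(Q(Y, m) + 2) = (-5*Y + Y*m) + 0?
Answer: 288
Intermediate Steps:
Q(Y, m) = -2 - 5*Y/2 + Y*m/2 (Q(Y, m) = -2 + ((-5*Y + Y*m) + 0)/2 = -2 + (-5*Y + Y*m)/2 = -2 + (-5*Y/2 + Y*m/2) = -2 - 5*Y/2 + Y*m/2)
W = -12 (W = -2*6 = -12)
U(f, a) = -12 + a*f*(-17 + 3*f) (U(f, a) = ((-2 - 5/2*6 + (1/2)*6*f)*f)*a - 12 = ((-2 - 15 + 3*f)*f)*a - 12 = ((-17 + 3*f)*f)*a - 12 = (f*(-17 + 3*f))*a - 12 = a*f*(-17 + 3*f) - 12 = -12 + a*f*(-17 + 3*f))
-24*U(0, -3) = -24*(-12 - 3*0*(-17 + 3*0)) = -24*(-12 - 3*0*(-17 + 0)) = -24*(-12 - 3*0*(-17)) = -24*(-12 + 0) = -24*(-12) = 288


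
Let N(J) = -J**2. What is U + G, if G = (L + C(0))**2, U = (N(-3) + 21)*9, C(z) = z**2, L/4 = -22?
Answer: 7852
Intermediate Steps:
L = -88 (L = 4*(-22) = -88)
U = 108 (U = (-1*(-3)**2 + 21)*9 = (-1*9 + 21)*9 = (-9 + 21)*9 = 12*9 = 108)
G = 7744 (G = (-88 + 0**2)**2 = (-88 + 0)**2 = (-88)**2 = 7744)
U + G = 108 + 7744 = 7852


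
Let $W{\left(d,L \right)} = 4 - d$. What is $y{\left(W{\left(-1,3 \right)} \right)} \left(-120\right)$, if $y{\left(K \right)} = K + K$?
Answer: $-1200$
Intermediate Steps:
$y{\left(K \right)} = 2 K$
$y{\left(W{\left(-1,3 \right)} \right)} \left(-120\right) = 2 \left(4 - -1\right) \left(-120\right) = 2 \left(4 + 1\right) \left(-120\right) = 2 \cdot 5 \left(-120\right) = 10 \left(-120\right) = -1200$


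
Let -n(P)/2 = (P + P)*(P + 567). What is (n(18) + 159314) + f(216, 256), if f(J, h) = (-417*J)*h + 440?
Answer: -22940798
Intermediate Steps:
f(J, h) = 440 - 417*J*h (f(J, h) = -417*J*h + 440 = 440 - 417*J*h)
n(P) = -4*P*(567 + P) (n(P) = -2*(P + P)*(P + 567) = -2*2*P*(567 + P) = -4*P*(567 + P))
(n(18) + 159314) + f(216, 256) = (-4*18*(567 + 18) + 159314) + (440 - 417*216*256) = (-4*18*585 + 159314) + (440 - 23058432) = (-42120 + 159314) - 23057992 = 117194 - 23057992 = -22940798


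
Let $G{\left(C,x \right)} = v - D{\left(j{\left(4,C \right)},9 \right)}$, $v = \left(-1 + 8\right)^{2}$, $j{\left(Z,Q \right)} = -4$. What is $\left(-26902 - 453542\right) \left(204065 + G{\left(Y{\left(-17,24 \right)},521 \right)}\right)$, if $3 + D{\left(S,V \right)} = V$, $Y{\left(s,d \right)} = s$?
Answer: $-98062463952$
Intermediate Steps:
$D{\left(S,V \right)} = -3 + V$
$v = 49$ ($v = 7^{2} = 49$)
$G{\left(C,x \right)} = 43$ ($G{\left(C,x \right)} = 49 - \left(-3 + 9\right) = 49 - 6 = 43$)
$\left(-26902 - 453542\right) \left(204065 + G{\left(Y{\left(-17,24 \right)},521 \right)}\right) = \left(-26902 - 453542\right) \left(204065 + 43\right) = \left(-480444\right) 204108 = -98062463952$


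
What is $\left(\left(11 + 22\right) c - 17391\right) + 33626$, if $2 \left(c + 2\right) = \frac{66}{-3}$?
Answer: $15806$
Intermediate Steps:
$c = -13$ ($c = -2 + \frac{66 \frac{1}{-3}}{2} = -2 + \frac{66 \left(- \frac{1}{3}\right)}{2} = -2 + \frac{1}{2} \left(-22\right) = -2 - 11 = -13$)
$\left(\left(11 + 22\right) c - 17391\right) + 33626 = \left(\left(11 + 22\right) \left(-13\right) - 17391\right) + 33626 = \left(33 \left(-13\right) - 17391\right) + 33626 = \left(-429 - 17391\right) + 33626 = -17820 + 33626 = 15806$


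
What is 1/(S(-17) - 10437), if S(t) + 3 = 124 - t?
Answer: -1/10299 ≈ -9.7097e-5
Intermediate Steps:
S(t) = 121 - t (S(t) = -3 + (124 - t) = 121 - t)
1/(S(-17) - 10437) = 1/((121 - 1*(-17)) - 10437) = 1/((121 + 17) - 10437) = 1/(138 - 10437) = 1/(-10299) = -1/10299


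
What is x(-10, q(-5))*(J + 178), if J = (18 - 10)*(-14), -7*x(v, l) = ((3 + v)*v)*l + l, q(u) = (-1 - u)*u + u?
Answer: 117150/7 ≈ 16736.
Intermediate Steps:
q(u) = u + u*(-1 - u) (q(u) = u*(-1 - u) + u = u + u*(-1 - u))
x(v, l) = -l/7 - l*v*(3 + v)/7 (x(v, l) = -(((3 + v)*v)*l + l)/7 = -((v*(3 + v))*l + l)/7 = -(l*v*(3 + v) + l)/7 = -(l + l*v*(3 + v))/7 = -l/7 - l*v*(3 + v)/7)
J = -112 (J = 8*(-14) = -112)
x(-10, q(-5))*(J + 178) = (-(-1*(-5)**2)*(1 + (-10)**2 + 3*(-10))/7)*(-112 + 178) = -(-1*25)*(1 + 100 - 30)/7*66 = -1/7*(-25)*71*66 = (1775/7)*66 = 117150/7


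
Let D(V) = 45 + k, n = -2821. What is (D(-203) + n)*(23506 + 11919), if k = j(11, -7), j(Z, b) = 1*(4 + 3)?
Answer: -98091825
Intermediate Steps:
j(Z, b) = 7 (j(Z, b) = 1*7 = 7)
k = 7
D(V) = 52 (D(V) = 45 + 7 = 52)
(D(-203) + n)*(23506 + 11919) = (52 - 2821)*(23506 + 11919) = -2769*35425 = -98091825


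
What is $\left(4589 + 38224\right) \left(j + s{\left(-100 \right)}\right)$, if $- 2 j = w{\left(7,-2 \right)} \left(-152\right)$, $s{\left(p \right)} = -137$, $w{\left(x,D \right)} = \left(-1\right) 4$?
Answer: $-18880533$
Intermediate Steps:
$w{\left(x,D \right)} = -4$
$j = -304$ ($j = - \frac{\left(-4\right) \left(-152\right)}{2} = \left(- \frac{1}{2}\right) 608 = -304$)
$\left(4589 + 38224\right) \left(j + s{\left(-100 \right)}\right) = \left(4589 + 38224\right) \left(-304 - 137\right) = 42813 \left(-441\right) = -18880533$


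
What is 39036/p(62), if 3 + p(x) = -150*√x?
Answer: 13012/154999 - 650600*√62/154999 ≈ -32.967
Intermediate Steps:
p(x) = -3 - 150*√x
39036/p(62) = 39036/(-3 - 150*√62)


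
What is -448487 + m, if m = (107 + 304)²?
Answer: -279566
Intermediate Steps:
m = 168921 (m = 411² = 168921)
-448487 + m = -448487 + 168921 = -279566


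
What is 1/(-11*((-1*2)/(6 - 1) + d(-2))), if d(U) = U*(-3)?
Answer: -5/308 ≈ -0.016234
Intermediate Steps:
d(U) = -3*U
1/(-11*((-1*2)/(6 - 1) + d(-2))) = 1/(-11*((-1*2)/(6 - 1) - 3*(-2))) = 1/(-11*(-2/5 + 6)) = 1/(-11*28/5) = 1/(-308/5) = -5/308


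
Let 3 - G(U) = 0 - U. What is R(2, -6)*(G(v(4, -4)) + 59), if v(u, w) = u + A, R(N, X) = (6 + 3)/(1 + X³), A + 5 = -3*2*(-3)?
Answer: -711/215 ≈ -3.3070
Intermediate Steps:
A = 13 (A = -5 - 3*2*(-3) = -5 - 6*(-3) = -5 + 18 = 13)
R(N, X) = 9/(1 + X³)
v(u, w) = 13 + u (v(u, w) = u + 13 = 13 + u)
G(U) = 3 + U (G(U) = 3 - (0 - U) = 3 - (-1)*U = 3 + U)
R(2, -6)*(G(v(4, -4)) + 59) = (9/(1 + (-6)³))*((3 + (13 + 4)) + 59) = (9/(1 - 216))*((3 + 17) + 59) = (9/(-215))*(20 + 59) = (9*(-1/215))*79 = -9/215*79 = -711/215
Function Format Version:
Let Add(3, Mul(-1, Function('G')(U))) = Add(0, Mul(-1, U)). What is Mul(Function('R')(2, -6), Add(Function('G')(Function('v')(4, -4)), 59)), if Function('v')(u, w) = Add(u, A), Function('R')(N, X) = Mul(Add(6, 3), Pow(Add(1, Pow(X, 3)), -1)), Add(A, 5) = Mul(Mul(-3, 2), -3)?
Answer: Rational(-711, 215) ≈ -3.3070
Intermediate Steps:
A = 13 (A = Add(-5, Mul(Mul(-3, 2), -3)) = Add(-5, Mul(-6, -3)) = Add(-5, 18) = 13)
Function('R')(N, X) = Mul(9, Pow(Add(1, Pow(X, 3)), -1))
Function('v')(u, w) = Add(13, u) (Function('v')(u, w) = Add(u, 13) = Add(13, u))
Function('G')(U) = Add(3, U) (Function('G')(U) = Add(3, Mul(-1, Add(0, Mul(-1, U)))) = Add(3, Mul(-1, Mul(-1, U))) = Add(3, U))
Mul(Function('R')(2, -6), Add(Function('G')(Function('v')(4, -4)), 59)) = Mul(Mul(9, Pow(Add(1, Pow(-6, 3)), -1)), Add(Add(3, Add(13, 4)), 59)) = Mul(Mul(9, Pow(Add(1, -216), -1)), Add(Add(3, 17), 59)) = Mul(Mul(9, Pow(-215, -1)), Add(20, 59)) = Mul(Mul(9, Rational(-1, 215)), 79) = Mul(Rational(-9, 215), 79) = Rational(-711, 215)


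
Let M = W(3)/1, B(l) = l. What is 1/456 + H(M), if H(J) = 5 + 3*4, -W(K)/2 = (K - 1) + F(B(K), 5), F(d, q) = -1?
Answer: 7753/456 ≈ 17.002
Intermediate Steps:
W(K) = 4 - 2*K (W(K) = -2*((K - 1) - 1) = -2*((-1 + K) - 1) = -2*(-2 + K) = 4 - 2*K)
M = -2 (M = (4 - 2*3)/1 = (4 - 6)*1 = -2*1 = -2)
H(J) = 17 (H(J) = 5 + 12 = 17)
1/456 + H(M) = 1/456 + 17 = 7753/456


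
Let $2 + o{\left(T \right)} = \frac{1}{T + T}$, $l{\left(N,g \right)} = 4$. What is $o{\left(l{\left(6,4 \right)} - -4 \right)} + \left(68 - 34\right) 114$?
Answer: $\frac{61985}{16} \approx 3874.1$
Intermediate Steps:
$o{\left(T \right)} = -2 + \frac{1}{2 T}$ ($o{\left(T \right)} = -2 + \frac{1}{T + T} = -2 + \frac{1}{2 T}$)
$o{\left(l{\left(6,4 \right)} - -4 \right)} + \left(68 - 34\right) 114 = \left(-2 + \frac{1}{2 \left(4 - -4\right)}\right) + \left(68 - 34\right) 114 = \left(-2 + \frac{1}{2 \left(4 + 4\right)}\right) + \left(68 - 34\right) 114 = \left(-2 + \frac{1}{2 \cdot 8}\right) + 34 \cdot 114 = \left(-2 + \frac{1}{2} \cdot \frac{1}{8}\right) + 3876 = \left(-2 + \frac{1}{16}\right) + 3876 = - \frac{31}{16} + 3876 = \frac{61985}{16}$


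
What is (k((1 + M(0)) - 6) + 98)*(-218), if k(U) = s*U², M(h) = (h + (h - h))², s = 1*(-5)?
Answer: 5886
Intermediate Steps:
s = -5
M(h) = h² (M(h) = (h + 0)² = h²)
k(U) = -5*U²
(k((1 + M(0)) - 6) + 98)*(-218) = (-5*((1 + 0²) - 6)² + 98)*(-218) = (-5*((1 + 0) - 6)² + 98)*(-218) = (-5*(1 - 6)² + 98)*(-218) = (-5*(-5)² + 98)*(-218) = (-5*25 + 98)*(-218) = (-125 + 98)*(-218) = -27*(-218) = 5886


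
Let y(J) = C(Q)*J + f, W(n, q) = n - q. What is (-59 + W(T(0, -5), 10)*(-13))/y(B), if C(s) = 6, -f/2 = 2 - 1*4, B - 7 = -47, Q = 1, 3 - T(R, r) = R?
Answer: -8/59 ≈ -0.13559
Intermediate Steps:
T(R, r) = 3 - R
B = -40 (B = 7 - 47 = -40)
f = 4 (f = -2*(2 - 1*4) = -2*(2 - 4) = -2*(-2) = 4)
y(J) = 4 + 6*J (y(J) = 6*J + 4 = 4 + 6*J)
(-59 + W(T(0, -5), 10)*(-13))/y(B) = (-59 + ((3 - 1*0) - 1*10)*(-13))/(4 + 6*(-40)) = (-59 + ((3 + 0) - 10)*(-13))/(4 - 240) = (-59 + (3 - 10)*(-13))/(-236) = (-59 - 7*(-13))*(-1/236) = (-59 + 91)*(-1/236) = 32*(-1/236) = -8/59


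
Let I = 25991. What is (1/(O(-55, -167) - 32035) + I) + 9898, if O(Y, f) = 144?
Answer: 1144536098/31891 ≈ 35889.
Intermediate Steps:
(1/(O(-55, -167) - 32035) + I) + 9898 = (1/(144 - 32035) + 25991) + 9898 = (1/(-31891) + 25991) + 9898 = (-1/31891 + 25991) + 9898 = 828878980/31891 + 9898 = 1144536098/31891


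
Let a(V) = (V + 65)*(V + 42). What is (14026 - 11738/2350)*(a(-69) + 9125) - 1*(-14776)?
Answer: 152128091473/1175 ≈ 1.2947e+8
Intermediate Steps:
a(V) = (42 + V)*(65 + V) (a(V) = (65 + V)*(42 + V) = (42 + V)*(65 + V))
(14026 - 11738/2350)*(a(-69) + 9125) - 1*(-14776) = (14026 - 11738/2350)*((2730 + (-69)² + 107*(-69)) + 9125) - 1*(-14776) = (14026 - 11738*1/2350)*((2730 + 4761 - 7383) + 9125) + 14776 = (14026 - 5869/1175)*(108 + 9125) + 14776 = (16474681/1175)*9233 + 14776 = 152110729673/1175 + 14776 = 152128091473/1175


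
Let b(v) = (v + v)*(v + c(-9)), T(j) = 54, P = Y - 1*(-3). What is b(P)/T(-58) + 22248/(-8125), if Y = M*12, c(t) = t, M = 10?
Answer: 12592006/24375 ≈ 516.59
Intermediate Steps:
Y = 120 (Y = 10*12 = 120)
P = 123 (P = 120 - 1*(-3) = 120 + 3 = 123)
b(v) = 2*v*(-9 + v) (b(v) = (v + v)*(v - 9) = (2*v)*(-9 + v) = 2*v*(-9 + v))
b(P)/T(-58) + 22248/(-8125) = (2*123*(-9 + 123))/54 + 22248/(-8125) = (2*123*114)*(1/54) + 22248*(-1/8125) = 28044*(1/54) - 22248/8125 = 1558/3 - 22248/8125 = 12592006/24375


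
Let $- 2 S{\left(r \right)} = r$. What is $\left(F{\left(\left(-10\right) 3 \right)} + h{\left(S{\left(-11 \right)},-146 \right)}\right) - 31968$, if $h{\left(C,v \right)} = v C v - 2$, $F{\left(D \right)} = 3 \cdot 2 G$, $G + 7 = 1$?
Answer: $85232$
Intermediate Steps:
$S{\left(r \right)} = - \frac{r}{2}$
$G = -6$ ($G = -7 + 1 = -6$)
$F{\left(D \right)} = -36$ ($F{\left(D \right)} = 3 \cdot 2 \left(-6\right) = 6 \left(-6\right) = -36$)
$h{\left(C,v \right)} = -2 + C v^{2}$ ($h{\left(C,v \right)} = C v v - 2 = C v^{2} - 2 = -2 + C v^{2}$)
$\left(F{\left(\left(-10\right) 3 \right)} + h{\left(S{\left(-11 \right)},-146 \right)}\right) - 31968 = \left(-36 - \left(2 - \left(- \frac{1}{2}\right) \left(-11\right) \left(-146\right)^{2}\right)\right) - 31968 = \left(-36 + \left(-2 + \frac{11}{2} \cdot 21316\right)\right) - 31968 = \left(-36 + \left(-2 + 117238\right)\right) - 31968 = \left(-36 + 117236\right) - 31968 = 117200 - 31968 = 85232$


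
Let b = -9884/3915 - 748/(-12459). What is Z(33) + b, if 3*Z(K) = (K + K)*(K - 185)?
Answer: -54410151392/16258995 ≈ -3346.5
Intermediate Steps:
b = -40072112/16258995 (b = -9884*1/3915 - 748*(-1/12459) = -9884/3915 + 748/12459 = -40072112/16258995 ≈ -2.4646)
Z(K) = 2*K*(-185 + K)/3 (Z(K) = ((K + K)*(K - 185))/3 = ((2*K)*(-185 + K))/3 = (2*K*(-185 + K))/3 = 2*K*(-185 + K)/3)
Z(33) + b = (⅔)*33*(-185 + 33) - 40072112/16258995 = (⅔)*33*(-152) - 40072112/16258995 = -3344 - 40072112/16258995 = -54410151392/16258995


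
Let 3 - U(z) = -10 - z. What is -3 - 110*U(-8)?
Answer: -553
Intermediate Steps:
U(z) = 13 + z (U(z) = 3 - (-10 - z) = 3 + (10 + z) = 13 + z)
-3 - 110*U(-8) = -3 - 110*(13 - 8) = -3 - 110*5 = -3 - 550 = -553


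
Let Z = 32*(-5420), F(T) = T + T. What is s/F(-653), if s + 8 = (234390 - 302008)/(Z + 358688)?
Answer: 774801/120966944 ≈ 0.0064051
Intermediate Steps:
F(T) = 2*T
Z = -173440
s = -774801/92624 (s = -8 + (234390 - 302008)/(-173440 + 358688) = -8 - 67618/185248 = -8 - 67618*1/185248 = -8 - 33809/92624 = -774801/92624 ≈ -8.3650)
s/F(-653) = -774801/(92624*(2*(-653))) = -774801/92624/(-1306) = -774801/92624*(-1/1306) = 774801/120966944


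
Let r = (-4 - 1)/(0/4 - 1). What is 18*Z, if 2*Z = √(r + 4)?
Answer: 27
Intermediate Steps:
r = 5 (r = -5/(0*(¼) - 1) = -5/(0 - 1) = -5/(-1) = -5*(-1) = 5)
Z = 3/2 (Z = √(5 + 4)/2 = √9/2 = (½)*3 = 3/2 ≈ 1.5000)
18*Z = 18*(3/2) = 27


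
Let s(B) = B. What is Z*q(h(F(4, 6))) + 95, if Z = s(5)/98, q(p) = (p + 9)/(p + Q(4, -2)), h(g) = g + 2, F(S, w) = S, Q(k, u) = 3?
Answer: 27955/294 ≈ 95.085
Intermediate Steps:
h(g) = 2 + g
q(p) = (9 + p)/(3 + p) (q(p) = (p + 9)/(p + 3) = (9 + p)/(3 + p))
Z = 5/98 ≈ 0.051020
Z*q(h(F(4, 6))) + 95 = 5*((9 + (2 + 4))/(3 + (2 + 4)))/98 + 95 = 5*((9 + 6)/(3 + 6))/98 + 95 = 5*(15/9)/98 + 95 = 5*((1/9)*15)/98 + 95 = (5/98)*(5/3) + 95 = 25/294 + 95 = 27955/294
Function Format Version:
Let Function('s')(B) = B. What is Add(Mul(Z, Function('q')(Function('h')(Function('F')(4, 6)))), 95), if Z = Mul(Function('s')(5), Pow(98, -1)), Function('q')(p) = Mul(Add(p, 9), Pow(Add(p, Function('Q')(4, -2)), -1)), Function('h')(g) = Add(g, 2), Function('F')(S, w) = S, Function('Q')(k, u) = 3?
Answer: Rational(27955, 294) ≈ 95.085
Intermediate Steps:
Function('h')(g) = Add(2, g)
Function('q')(p) = Mul(Pow(Add(3, p), -1), Add(9, p)) (Function('q')(p) = Mul(Add(p, 9), Pow(Add(p, 3), -1)) = Mul(Add(9, p), Pow(Add(3, p), -1)) = Mul(Pow(Add(3, p), -1), Add(9, p)))
Z = Rational(5, 98) (Z = Mul(5, Pow(98, -1)) = Mul(5, Rational(1, 98)) = Rational(5, 98) ≈ 0.051020)
Add(Mul(Z, Function('q')(Function('h')(Function('F')(4, 6)))), 95) = Add(Mul(Rational(5, 98), Mul(Pow(Add(3, Add(2, 4)), -1), Add(9, Add(2, 4)))), 95) = Add(Mul(Rational(5, 98), Mul(Pow(Add(3, 6), -1), Add(9, 6))), 95) = Add(Mul(Rational(5, 98), Mul(Pow(9, -1), 15)), 95) = Add(Mul(Rational(5, 98), Mul(Rational(1, 9), 15)), 95) = Add(Mul(Rational(5, 98), Rational(5, 3)), 95) = Add(Rational(25, 294), 95) = Rational(27955, 294)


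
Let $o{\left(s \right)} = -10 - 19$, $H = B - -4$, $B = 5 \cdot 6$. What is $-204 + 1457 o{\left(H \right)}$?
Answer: $-42457$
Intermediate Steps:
$B = 30$
$H = 34$ ($H = 30 - -4 = 30 + 4 = 34$)
$o{\left(s \right)} = -29$
$-204 + 1457 o{\left(H \right)} = -204 + 1457 \left(-29\right) = -204 - 42253 = -42457$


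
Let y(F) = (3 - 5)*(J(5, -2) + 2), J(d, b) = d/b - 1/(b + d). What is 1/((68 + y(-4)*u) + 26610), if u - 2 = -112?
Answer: 3/79484 ≈ 3.7743e-5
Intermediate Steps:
u = -110 (u = 2 - 112 = -110)
J(d, b) = -1/(b + d) + d/b
y(F) = 5/3 (y(F) = (3 - 5)*((5² - 1*(-2) - 2*5)/((-2)*(-2 + 5)) + 2) = -2*(-½*(25 + 2 - 10)/3 + 2) = -2*(-½*⅓*17 + 2) = -2*(-17/6 + 2) = -2*(-⅚) = 5/3)
1/((68 + y(-4)*u) + 26610) = 1/((68 + (5/3)*(-110)) + 26610) = 1/((68 - 550/3) + 26610) = 1/(-346/3 + 26610) = 1/(79484/3) = 3/79484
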